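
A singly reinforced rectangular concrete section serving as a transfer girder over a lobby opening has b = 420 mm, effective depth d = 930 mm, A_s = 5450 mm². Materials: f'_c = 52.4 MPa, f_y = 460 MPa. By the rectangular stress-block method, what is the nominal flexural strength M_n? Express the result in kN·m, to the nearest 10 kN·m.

M_n ≈ 2160 kN·m

T = A_s f_y = 5450 × 460 = 2507000 N = 2507 kN.
From C = T: a = T/(0.85 f'_c b) = 2507000/(0.85 × 52.4 × 420) = 134.02 mm.
M_n = T(d − a/2) = 2507 kN × (930 − 67.01) mm = 2163.52 kN·m.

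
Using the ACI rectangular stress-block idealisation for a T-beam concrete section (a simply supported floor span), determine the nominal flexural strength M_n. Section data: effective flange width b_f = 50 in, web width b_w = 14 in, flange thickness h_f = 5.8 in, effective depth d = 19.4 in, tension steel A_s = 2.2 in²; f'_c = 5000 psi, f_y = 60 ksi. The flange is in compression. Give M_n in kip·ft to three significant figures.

Tension: T = A_s f_y = 2.2 × 60 = 132 kips.
Try a within the flange: a = T/(0.85 f'_c b_f) = 132/(0.85 × 5 × 50) = 0.621 in.
Since a = 0.621 ≤ h_f = 5.8 in, the stress block lies entirely in the flange; analyse as a rectangular beam of width b_f.
M_n = T(d − a/2) = 132 × (19.4 − 0.3105) = 2519.8 kip·in.
M_n = 2519.8/12 = 209.98 kip·ft.

M_n ≈ 210 kip·ft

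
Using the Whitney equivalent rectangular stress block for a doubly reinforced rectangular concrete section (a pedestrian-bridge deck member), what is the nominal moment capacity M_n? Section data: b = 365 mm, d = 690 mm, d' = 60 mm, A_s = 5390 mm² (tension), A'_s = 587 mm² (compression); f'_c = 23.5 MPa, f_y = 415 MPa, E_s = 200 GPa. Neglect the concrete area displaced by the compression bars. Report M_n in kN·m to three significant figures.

M_n ≈ 1260 kN·m

Assume both tension and compression steel yield.
Net tension couple steel: A_s − A'_s = 4803 mm².
a = (A_s − A'_s) f_y / (0.85 f'_c b) = 1993245/(0.85 × 23.5 × 365) = 273.39 mm.
c = a/β₁ = 273.39/0.85 = 321.64 mm; ε'_s = 0.003(c − d')/c = 0.0024 ≥ f_y/E_s = 0.0021, so compression steel does yield.
M_n = (A_s − A'_s) f_y (d − a/2) + A'_s f_y (d − d') = [1993245 × (690 − 136.695) + 243605 × (690 − 60)] × 10⁻⁶ = 1102.87 + 153.47 = 1256.34 kN·m.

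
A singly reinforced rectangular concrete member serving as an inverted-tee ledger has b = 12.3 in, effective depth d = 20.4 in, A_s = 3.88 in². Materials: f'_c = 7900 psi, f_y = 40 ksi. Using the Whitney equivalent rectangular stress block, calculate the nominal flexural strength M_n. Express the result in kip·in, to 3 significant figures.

M_n ≈ 3020 kip·in

T = A_s f_y = 3.88 × 40 = 155.2 kips.
a = T/(0.85 f'_c b) = 155.2/(0.85 × 7.9 × 12.3) = 1.879 in.
M_n = T(d − a/2) = 155.2 × (20.4 − 0.9395) = 3020.3 kip·in.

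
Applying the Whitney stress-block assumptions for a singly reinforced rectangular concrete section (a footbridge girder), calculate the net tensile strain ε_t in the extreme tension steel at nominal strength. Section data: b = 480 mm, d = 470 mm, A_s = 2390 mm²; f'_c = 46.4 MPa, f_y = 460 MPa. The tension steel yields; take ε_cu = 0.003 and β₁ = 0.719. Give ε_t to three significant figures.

a = A_s f_y/(0.85 f'_c b) = 58.07 mm.
β₁ = 0.719, so c = a/β₁ = 58.07/0.719 = 80.76 mm.
From the linear strain diagram with ε_cu = 0.003: ε_t = 0.003 (d − c)/c = 0.003 × (470 − 80.76)/80.76 = 0.0145.
Since ε_t ≥ 0.005, the section is tension-controlled.

ε_t ≈ 0.0145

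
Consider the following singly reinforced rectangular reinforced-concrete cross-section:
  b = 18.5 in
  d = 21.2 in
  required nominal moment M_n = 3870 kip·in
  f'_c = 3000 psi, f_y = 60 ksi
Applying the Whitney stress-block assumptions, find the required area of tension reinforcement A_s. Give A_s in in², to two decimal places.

A_s ≈ 3.39 in²

From M_n = 0.85 f'_c a b (d − a/2):
a = d − √(d² − 2M_n/(0.85 f'_c b)) = 21.2 − √(21.2² − 2 × 3870/(0.85 × 3 × 18.5)) = 4.307 in.
A_s = 0.85 f'_c a b / f_y = 0.85 × 3 × 4.307 × 18.5 / 60 = 3.386 in².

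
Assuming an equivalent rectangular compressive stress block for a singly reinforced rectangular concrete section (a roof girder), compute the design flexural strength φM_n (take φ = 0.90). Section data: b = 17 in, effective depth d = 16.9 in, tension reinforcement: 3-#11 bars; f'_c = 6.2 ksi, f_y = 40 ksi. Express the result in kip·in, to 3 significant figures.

A_s = 3 × 1.56 = 4.68 in².
T = A_s f_y = 4.68 × 40 = 187.2 kips.
a = T/(0.85 f'_c b) = 187.2/(0.85 × 6.2 × 17) = 2.090 in.
M_n = T(d − a/2) = 187.2 × (16.9 − 1.045) = 2968.1 kip·in.
φM_n = 0.90 × 2968.1 = 2671.3 kip·in.

φM_n ≈ 2670 kip·in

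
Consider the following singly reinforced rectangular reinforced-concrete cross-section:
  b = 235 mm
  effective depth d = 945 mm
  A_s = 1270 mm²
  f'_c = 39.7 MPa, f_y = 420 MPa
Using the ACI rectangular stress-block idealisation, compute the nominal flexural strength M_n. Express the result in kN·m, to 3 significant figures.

T = A_s f_y = 1270 × 420 = 533400 N = 533.4 kN.
From C = T: a = T/(0.85 f'_c b) = 533400/(0.85 × 39.7 × 235) = 67.26 mm.
M_n = T(d − a/2) = 533.4 kN × (945 − 33.63) mm = 486.12 kN·m.

M_n ≈ 486 kN·m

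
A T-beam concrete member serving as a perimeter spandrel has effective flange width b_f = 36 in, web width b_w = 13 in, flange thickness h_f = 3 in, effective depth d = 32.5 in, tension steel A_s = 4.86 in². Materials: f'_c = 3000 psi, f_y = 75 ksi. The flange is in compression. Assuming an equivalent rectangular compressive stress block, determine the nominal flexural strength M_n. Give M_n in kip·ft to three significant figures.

M_n ≈ 921 kip·ft

Tension: T = A_s f_y = 4.86 × 75 = 364.5 kips.
Try a within the flange: a = T/(0.85 f'_c b_f) = 364.5/(0.85 × 3 × 36) = 3.971 in.
a = 3.971 > h_f = 3 in: the block extends into the web. Split into flange-overhang and web parts.
C_f = 0.85 f'_c (b_f − b_w) h_f = 0.85 × 3 × (36 − 13) × 3 = 176.0 kips.
Remaining web compression depth: a_w = (T − C_f)/(0.85 f'_c b_w) = (364.5 − 176.0)/(0.85 × 3 × 13) = 5.686 in.
M_n = C_f(d − h_f/2) + (T − C_f)(d − a_w/2) = 176.0 × (32.5 − 1.5) + 188.5 × (32.5 − 2.843) = 5456.0 + 5590.3 = 11046.3 kip·in.
M_n = 11046.3/12 = 920.53 kip·ft.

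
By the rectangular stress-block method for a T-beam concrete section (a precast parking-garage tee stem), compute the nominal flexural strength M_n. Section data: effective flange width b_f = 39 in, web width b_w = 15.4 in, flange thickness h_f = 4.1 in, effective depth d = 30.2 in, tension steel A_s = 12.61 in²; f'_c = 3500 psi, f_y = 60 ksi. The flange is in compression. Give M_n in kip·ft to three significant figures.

M_n ≈ 1660 kip·ft

Tension: T = A_s f_y = 12.61 × 60 = 756.6 kips.
Try a within the flange: a = T/(0.85 f'_c b_f) = 756.6/(0.85 × 3.5 × 39) = 6.521 in.
a = 6.521 > h_f = 4.1 in: the block extends into the web. Split into flange-overhang and web parts.
C_f = 0.85 f'_c (b_f − b_w) h_f = 0.85 × 3.5 × (39 − 15.4) × 4.1 = 287.9 kips.
Remaining web compression depth: a_w = (T − C_f)/(0.85 f'_c b_w) = (756.6 − 287.9)/(0.85 × 3.5 × 15.4) = 10.230 in.
M_n = C_f(d − h_f/2) + (T − C_f)(d − a_w/2) = 287.9 × (30.2 − 2.05) + 468.7 × (30.2 − 5.115) = 8104.4 + 11757.3 = 19861.7 kip·in.
M_n = 19861.7/12 = 1655.14 kip·ft.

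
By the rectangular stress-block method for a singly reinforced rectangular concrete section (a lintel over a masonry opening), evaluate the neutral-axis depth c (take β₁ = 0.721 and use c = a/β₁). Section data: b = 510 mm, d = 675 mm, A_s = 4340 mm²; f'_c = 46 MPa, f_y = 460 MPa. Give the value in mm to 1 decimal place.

T = A_s f_y = 4340 × 460 = 1996400 N = 1996.4 kN.
Setting C = 0.85 f'_c a b equal to T: a = 1996400/(0.85 × 46 × 510) = 100.115 mm.
With β₁ = 0.721, c = a/β₁ = 100.115/0.721 = 138.9 mm.

c ≈ 138.9 mm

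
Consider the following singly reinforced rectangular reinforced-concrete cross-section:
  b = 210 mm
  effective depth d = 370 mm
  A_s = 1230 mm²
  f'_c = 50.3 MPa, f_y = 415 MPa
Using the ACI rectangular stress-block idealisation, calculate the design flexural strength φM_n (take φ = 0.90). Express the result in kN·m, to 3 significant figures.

T = A_s f_y = 1230 × 415 = 510450 N = 510.45 kN.
From C = T: a = T/(0.85 f'_c b) = 510450/(0.85 × 50.3 × 210) = 56.85 mm.
M_n = T(d − a/2) = 510.45 kN × (370 − 28.425) mm = 174.36 kN·m.
φM_n = 0.90 × 174.36 = 156.92 kN·m.

φM_n ≈ 157 kN·m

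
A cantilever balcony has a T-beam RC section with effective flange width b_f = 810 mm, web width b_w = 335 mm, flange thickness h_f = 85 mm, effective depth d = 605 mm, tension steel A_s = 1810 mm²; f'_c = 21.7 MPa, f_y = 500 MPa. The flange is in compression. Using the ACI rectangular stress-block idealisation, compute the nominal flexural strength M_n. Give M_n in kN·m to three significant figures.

Tension: T = A_s f_y = 1810 × 500 = 905000 N.
Try a within the flange: a = T/(0.85 f'_c b_f) = 905000/(0.85 × 21.7 × 810) = 60.57 mm.
Since a = 60.57 ≤ h_f = 85 mm, the stress block lies entirely in the flange; analyse as a rectangular beam of width b_f.
M_n = T(d − a/2) = 905000 × (605 − 30.285) = 520.12 × 10⁶ N·mm.
M_n = 520.12 kN·m.

M_n ≈ 520 kN·m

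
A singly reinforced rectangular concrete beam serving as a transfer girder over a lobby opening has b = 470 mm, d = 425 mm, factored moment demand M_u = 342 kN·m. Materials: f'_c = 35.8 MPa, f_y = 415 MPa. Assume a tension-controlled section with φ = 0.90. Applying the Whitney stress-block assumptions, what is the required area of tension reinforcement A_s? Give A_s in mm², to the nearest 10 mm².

A_s ≈ 2340 mm²

M_n = M_u/φ = 342/0.90 = 380 kN·m.
With M_n = 0.85 f'_c a b (d − a/2), solve the quadratic for a:
a = d − √(d² − 2M_n/(0.85 f'_c b)) = 425 − √(425² − 2 × 380×10⁶/(0.85 × 35.8 × 470)) = 67.95 mm.
A_s = 0.85 f'_c a b / f_y = 0.85 × 35.8 × 67.95 × 470 / 415 = 2341.8 mm².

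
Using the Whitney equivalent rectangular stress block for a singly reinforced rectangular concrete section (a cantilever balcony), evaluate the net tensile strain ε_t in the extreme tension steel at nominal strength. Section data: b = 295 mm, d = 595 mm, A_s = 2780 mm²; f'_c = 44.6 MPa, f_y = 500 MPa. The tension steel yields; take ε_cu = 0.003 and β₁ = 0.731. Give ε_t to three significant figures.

a = A_s f_y/(0.85 f'_c b) = 124.29 mm.
β₁ = 0.731, so c = a/β₁ = 124.29/0.731 = 170.03 mm.
From the linear strain diagram with ε_cu = 0.003: ε_t = 0.003 (d − c)/c = 0.003 × (595 − 170.03)/170.03 = 0.00750.
Since ε_t ≥ 0.005, the section is tension-controlled.

ε_t ≈ 0.00750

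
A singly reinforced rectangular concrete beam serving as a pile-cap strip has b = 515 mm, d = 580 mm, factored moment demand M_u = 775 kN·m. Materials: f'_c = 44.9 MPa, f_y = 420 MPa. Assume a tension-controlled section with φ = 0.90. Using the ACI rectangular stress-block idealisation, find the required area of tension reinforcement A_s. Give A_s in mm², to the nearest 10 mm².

M_n = M_u/φ = 775/0.90 = 861.111 kN·m.
With M_n = 0.85 f'_c a b (d − a/2), solve the quadratic for a:
a = d − √(d² − 2M_n/(0.85 f'_c b)) = 580 − √(580² − 2 × 861.111×10⁶/(0.85 × 44.9 × 515)) = 81.22 mm.
A_s = 0.85 f'_c a b / f_y = 0.85 × 44.9 × 81.22 × 515 / 420 = 3800.9 mm².

A_s ≈ 3800 mm²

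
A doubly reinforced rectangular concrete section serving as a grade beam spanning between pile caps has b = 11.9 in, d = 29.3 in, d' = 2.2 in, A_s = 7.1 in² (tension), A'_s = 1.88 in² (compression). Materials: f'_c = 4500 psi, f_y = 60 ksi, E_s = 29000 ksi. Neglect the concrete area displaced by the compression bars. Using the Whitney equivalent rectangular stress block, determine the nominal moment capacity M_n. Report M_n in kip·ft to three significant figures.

Assume both steels yield.
a = (A_s − A'_s) f_y/(0.85 f'_c b) = (7.1 − 1.88) × 60/(0.85 × 4.5 × 11.9) = 6.881 in.
c = a/β₁ = 6.881/0.825 = 8.341 in; ε'_s = 0.003(c − d')/c = 0.0022 ≥ ε_y = 0.0021, so the compression steel yields.
M_n = (A_s − A'_s) f_y (d − a/2) + A'_s f_y (d − d') = 313.2 × (29.3 − 3.4405) + 112.8 × (29.3 − 2.2) = 8099.2 + 3056.9 = 11156.1 kip·in = 11156.1/12 = 929.68 kip·ft.

M_n ≈ 930 kip·ft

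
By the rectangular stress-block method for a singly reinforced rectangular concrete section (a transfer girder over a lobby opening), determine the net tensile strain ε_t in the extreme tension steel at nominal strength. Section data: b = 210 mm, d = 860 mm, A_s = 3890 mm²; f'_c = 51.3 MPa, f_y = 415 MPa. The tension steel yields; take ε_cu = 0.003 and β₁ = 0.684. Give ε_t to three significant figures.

ε_t ≈ 0.00701

a = A_s f_y/(0.85 f'_c b) = 176.30 mm.
β₁ = 0.684, so c = a/β₁ = 176.30/0.684 = 257.75 mm.
From the linear strain diagram with ε_cu = 0.003: ε_t = 0.003 (d − c)/c = 0.003 × (860 − 257.75)/257.75 = 0.00701.
Since ε_t ≥ 0.005, the section is tension-controlled.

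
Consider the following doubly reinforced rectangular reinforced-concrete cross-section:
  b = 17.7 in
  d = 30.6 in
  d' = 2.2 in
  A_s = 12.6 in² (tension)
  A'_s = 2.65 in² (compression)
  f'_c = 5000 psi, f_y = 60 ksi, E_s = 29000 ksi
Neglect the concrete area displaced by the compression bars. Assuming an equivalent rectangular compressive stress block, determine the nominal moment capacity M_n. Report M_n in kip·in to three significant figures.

Assume both steels yield.
a = (A_s − A'_s) f_y/(0.85 f'_c b) = (12.6 − 2.65) × 60/(0.85 × 5 × 17.7) = 7.936 in.
c = a/β₁ = 7.936/0.8 = 9.920 in; ε'_s = 0.003(c − d')/c = 0.0023 ≥ ε_y = 0.0021, so the compression steel yields.
M_n = (A_s − A'_s) f_y (d − a/2) + A'_s f_y (d − d') = 597 × (30.6 − 3.968) + 159 × (30.6 − 2.2) = 15899.3 + 4515.6 = 20414.9 kip·in.

M_n ≈ 20400 kip·in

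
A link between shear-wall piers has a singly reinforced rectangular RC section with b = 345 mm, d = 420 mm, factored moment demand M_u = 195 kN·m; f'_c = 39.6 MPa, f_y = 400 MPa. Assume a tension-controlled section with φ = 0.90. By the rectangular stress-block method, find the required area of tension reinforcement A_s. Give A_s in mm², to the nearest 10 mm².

M_n = M_u/φ = 195/0.90 = 216.667 kN·m.
With M_n = 0.85 f'_c a b (d − a/2), solve the quadratic for a:
a = d − √(d² − 2M_n/(0.85 f'_c b)) = 420 − √(420² − 2 × 216.667×10⁶/(0.85 × 39.6 × 345)) = 47.06 mm.
A_s = 0.85 f'_c a b / f_y = 0.85 × 39.6 × 47.06 × 345 / 400 = 1366.2 mm².

A_s ≈ 1370 mm²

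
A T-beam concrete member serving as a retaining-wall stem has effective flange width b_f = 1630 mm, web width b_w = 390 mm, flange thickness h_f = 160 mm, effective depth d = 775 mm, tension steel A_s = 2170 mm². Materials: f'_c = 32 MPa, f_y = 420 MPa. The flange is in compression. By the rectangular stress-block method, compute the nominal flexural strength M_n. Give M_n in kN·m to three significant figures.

Tension: T = A_s f_y = 2170 × 420 = 911400 N.
Try a within the flange: a = T/(0.85 f'_c b_f) = 911400/(0.85 × 32 × 1630) = 20.56 mm.
Since a = 20.56 ≤ h_f = 160 mm, the stress block lies entirely in the flange; analyse as a rectangular beam of width b_f.
M_n = T(d − a/2) = 911400 × (775 − 10.28) = 696.97 × 10⁶ N·mm.
M_n = 696.97 kN·m.

M_n ≈ 697 kN·m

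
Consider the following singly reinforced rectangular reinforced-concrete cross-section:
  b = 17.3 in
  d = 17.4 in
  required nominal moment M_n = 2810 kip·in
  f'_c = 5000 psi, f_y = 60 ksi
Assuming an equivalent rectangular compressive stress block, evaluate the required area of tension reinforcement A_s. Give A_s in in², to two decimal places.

A_s ≈ 2.89 in²

From M_n = 0.85 f'_c a b (d − a/2):
a = d − √(d² − 2M_n/(0.85 f'_c b)) = 17.4 − √(17.4² − 2 × 2810/(0.85 × 5 × 17.3)) = 2.356 in.
A_s = 0.85 f'_c a b / f_y = 0.85 × 5 × 2.356 × 17.3 / 60 = 2.887 in².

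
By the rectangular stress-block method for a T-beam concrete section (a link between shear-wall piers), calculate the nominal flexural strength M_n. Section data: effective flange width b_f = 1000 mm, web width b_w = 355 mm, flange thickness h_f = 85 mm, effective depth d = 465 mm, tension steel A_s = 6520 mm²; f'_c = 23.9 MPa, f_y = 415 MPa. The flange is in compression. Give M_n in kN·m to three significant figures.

M_n ≈ 1040 kN·m

Tension: T = A_s f_y = 6520 × 415 = 2705800 N.
Try a within the flange: a = T/(0.85 f'_c b_f) = 2705800/(0.85 × 23.9 × 1000) = 133.19 mm.
a = 133.19 > h_f = 85 mm: the block extends into the web. Split into flange-overhang and web parts.
C_f = 0.85 f'_c (b_f − b_w) h_f = 0.85 × 23.9 × (1000 − 355) × 85 = 1113770 N.
Remaining web compression depth: a_w = (T − C_f)/(0.85 f'_c b_w) = (2705800 − 1113770)/(0.85 × 23.9 × 355) = 220.75 mm.
M_n = C_f(d − h_f/2) + (T − C_f)(d − a_w/2) = 1113770 × (465 − 42.5) + 1592030 × (465 − 110.375) = 470.57 + 564.57 = 1035.14 × 10⁶ N·mm.
M_n = 1035.14 kN·m.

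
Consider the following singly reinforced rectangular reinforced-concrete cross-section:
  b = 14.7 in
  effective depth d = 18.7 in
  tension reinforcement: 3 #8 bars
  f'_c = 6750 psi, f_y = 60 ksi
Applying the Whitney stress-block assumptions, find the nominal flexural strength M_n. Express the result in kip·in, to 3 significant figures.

M_n ≈ 2540 kip·in

A_s = 3 × 0.79 = 2.37 in².
T = A_s f_y = 2.37 × 60 = 142.2 kips.
a = T/(0.85 f'_c b) = 142.2/(0.85 × 6.75 × 14.7) = 1.686 in.
M_n = T(d − a/2) = 142.2 × (18.7 − 0.843) = 2539.3 kip·in.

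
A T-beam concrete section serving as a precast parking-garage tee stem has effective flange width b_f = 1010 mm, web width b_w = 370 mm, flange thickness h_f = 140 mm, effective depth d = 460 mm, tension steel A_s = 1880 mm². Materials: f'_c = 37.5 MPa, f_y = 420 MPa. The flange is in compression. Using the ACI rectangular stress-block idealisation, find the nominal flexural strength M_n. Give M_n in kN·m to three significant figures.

Tension: T = A_s f_y = 1880 × 420 = 789600 N.
Try a within the flange: a = T/(0.85 f'_c b_f) = 789600/(0.85 × 37.5 × 1010) = 24.53 mm.
Since a = 24.53 ≤ h_f = 140 mm, the stress block lies entirely in the flange; analyse as a rectangular beam of width b_f.
M_n = T(d − a/2) = 789600 × (460 − 12.265) = 353.53 × 10⁶ N·mm.
M_n = 353.53 kN·m.

M_n ≈ 354 kN·m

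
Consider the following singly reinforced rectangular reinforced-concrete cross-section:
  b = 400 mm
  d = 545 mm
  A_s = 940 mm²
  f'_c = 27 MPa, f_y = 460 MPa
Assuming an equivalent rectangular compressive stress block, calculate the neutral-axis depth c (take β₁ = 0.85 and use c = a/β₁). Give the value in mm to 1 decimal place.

c ≈ 55.4 mm

T = A_s f_y = 940 × 460 = 432400 N = 432.4 kN.
Setting C = 0.85 f'_c a b equal to T: a = 432400/(0.85 × 27 × 400) = 47.102 mm.
With β₁ = 0.85, c = a/β₁ = 47.102/0.85 = 55.4 mm.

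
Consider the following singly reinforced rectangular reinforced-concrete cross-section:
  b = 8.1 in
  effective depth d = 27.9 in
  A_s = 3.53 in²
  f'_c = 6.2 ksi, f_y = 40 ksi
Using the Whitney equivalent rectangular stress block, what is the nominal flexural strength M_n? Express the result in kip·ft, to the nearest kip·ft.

T = A_s f_y = 3.53 × 40 = 141.2 kips.
a = T/(0.85 f'_c b) = 141.2/(0.85 × 6.2 × 8.1) = 3.308 in.
M_n = T(d − a/2) = 141.2 × (27.9 − 1.654) = 3705.9 kip·in = 3705.9/12 = 308.83 kip·ft.

M_n ≈ 309 kip·ft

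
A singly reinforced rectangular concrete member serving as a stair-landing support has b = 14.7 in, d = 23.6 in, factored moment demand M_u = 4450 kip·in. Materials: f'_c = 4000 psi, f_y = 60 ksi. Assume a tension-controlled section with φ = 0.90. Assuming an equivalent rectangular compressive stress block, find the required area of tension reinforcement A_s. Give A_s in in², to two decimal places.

M_n = M_u/φ = 4450/0.90 = 4944.44 kip·in.
From M_n = 0.85 f'_c a b (d − a/2):
a = d − √(d² − 2M_n/(0.85 f'_c b)) = 23.6 − √(23.6² − 2 × 4944.44/(0.85 × 4 × 14.7)) = 4.650 in.
A_s = 0.85 f'_c a b / f_y = 0.85 × 4 × 4.650 × 14.7 / 60 = 3.873 in².

A_s ≈ 3.87 in²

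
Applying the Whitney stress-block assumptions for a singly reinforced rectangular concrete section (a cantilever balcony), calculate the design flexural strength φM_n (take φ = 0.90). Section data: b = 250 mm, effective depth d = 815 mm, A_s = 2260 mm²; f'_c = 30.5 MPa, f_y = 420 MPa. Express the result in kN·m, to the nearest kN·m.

φM_n ≈ 634 kN·m

T = A_s f_y = 2260 × 420 = 949200 N = 949.2 kN.
From C = T: a = T/(0.85 f'_c b) = 949200/(0.85 × 30.5 × 250) = 146.45 mm.
M_n = T(d − a/2) = 949.2 kN × (815 − 73.225) mm = 704.09 kN·m.
φM_n = 0.90 × 704.09 = 633.68 kN·m.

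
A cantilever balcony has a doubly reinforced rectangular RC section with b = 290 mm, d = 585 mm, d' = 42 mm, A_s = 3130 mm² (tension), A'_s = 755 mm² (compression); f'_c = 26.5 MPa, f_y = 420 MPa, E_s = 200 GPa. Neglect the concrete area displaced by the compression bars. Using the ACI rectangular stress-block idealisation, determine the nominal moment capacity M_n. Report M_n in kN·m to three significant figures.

Assume both tension and compression steel yield.
Net tension couple steel: A_s − A'_s = 2375 mm².
a = (A_s − A'_s) f_y / (0.85 f'_c b) = 997500/(0.85 × 26.5 × 290) = 152.70 mm.
c = a/β₁ = 152.70/0.85 = 179.65 mm; ε'_s = 0.003(c − d')/c = 0.0023 ≥ f_y/E_s = 0.0021, so compression steel does yield.
M_n = (A_s − A'_s) f_y (d − a/2) + A'_s f_y (d − d') = [997500 × (585 − 76.35) + 317100 × (585 − 42)] × 10⁻⁶ = 507.38 + 172.19 = 679.57 kN·m.

M_n ≈ 680 kN·m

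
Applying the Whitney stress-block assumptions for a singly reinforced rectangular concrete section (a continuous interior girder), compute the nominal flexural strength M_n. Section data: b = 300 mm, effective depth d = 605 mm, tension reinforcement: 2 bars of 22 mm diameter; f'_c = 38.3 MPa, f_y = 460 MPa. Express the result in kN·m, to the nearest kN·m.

A_s = 2 × 380 = 760 mm².
T = A_s f_y = 760 × 460 = 349600 N = 349.6 kN.
From C = T: a = T/(0.85 f'_c b) = 349600/(0.85 × 38.3 × 300) = 35.80 mm.
M_n = T(d − a/2) = 349.6 kN × (605 − 17.9) mm = 205.25 kN·m.

M_n ≈ 205 kN·m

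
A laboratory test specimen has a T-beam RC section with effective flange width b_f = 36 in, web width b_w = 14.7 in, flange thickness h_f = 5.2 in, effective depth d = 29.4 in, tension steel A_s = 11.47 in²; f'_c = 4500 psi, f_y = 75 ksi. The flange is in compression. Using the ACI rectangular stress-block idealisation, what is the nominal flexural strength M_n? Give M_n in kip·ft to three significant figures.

Tension: T = A_s f_y = 11.47 × 75 = 860.25 kips.
Try a within the flange: a = T/(0.85 f'_c b_f) = 860.25/(0.85 × 4.5 × 36) = 6.247 in.
a = 6.247 > h_f = 5.2 in: the block extends into the web. Split into flange-overhang and web parts.
C_f = 0.85 f'_c (b_f − b_w) h_f = 0.85 × 4.5 × (36 − 14.7) × 5.2 = 423.7 kips.
Remaining web compression depth: a_w = (T − C_f)/(0.85 f'_c b_w) = (860.25 − 423.7)/(0.85 × 4.5 × 14.7) = 7.764 in.
M_n = C_f(d − h_f/2) + (T − C_f)(d − a_w/2) = 423.7 × (29.4 − 2.6) + 436.55 × (29.4 − 3.882) = 11355.2 + 11139.9 = 22495.1 kip·in.
M_n = 22495.1/12 = 1874.59 kip·ft.

M_n ≈ 1870 kip·ft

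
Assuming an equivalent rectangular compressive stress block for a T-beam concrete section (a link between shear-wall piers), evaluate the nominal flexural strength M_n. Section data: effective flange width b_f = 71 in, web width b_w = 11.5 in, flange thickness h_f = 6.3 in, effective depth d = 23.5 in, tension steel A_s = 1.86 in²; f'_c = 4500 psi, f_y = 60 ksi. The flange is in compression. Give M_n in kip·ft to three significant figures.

M_n ≈ 217 kip·ft

Tension: T = A_s f_y = 1.86 × 60 = 111.6 kips.
Try a within the flange: a = T/(0.85 f'_c b_f) = 111.6/(0.85 × 4.5 × 71) = 0.411 in.
Since a = 0.411 ≤ h_f = 6.3 in, the stress block lies entirely in the flange; analyse as a rectangular beam of width b_f.
M_n = T(d − a/2) = 111.6 × (23.5 − 0.2055) = 2599.7 kip·in.
M_n = 2599.7/12 = 216.64 kip·ft.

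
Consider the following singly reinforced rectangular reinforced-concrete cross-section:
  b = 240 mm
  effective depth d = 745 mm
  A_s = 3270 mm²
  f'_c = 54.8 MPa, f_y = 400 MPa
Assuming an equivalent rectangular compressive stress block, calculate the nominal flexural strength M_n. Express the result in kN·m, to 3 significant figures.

T = A_s f_y = 3270 × 400 = 1308000 N = 1308 kN.
From C = T: a = T/(0.85 f'_c b) = 1308000/(0.85 × 54.8 × 240) = 117.00 mm.
M_n = T(d − a/2) = 1308 kN × (745 − 58.5) mm = 897.94 kN·m.

M_n ≈ 898 kN·m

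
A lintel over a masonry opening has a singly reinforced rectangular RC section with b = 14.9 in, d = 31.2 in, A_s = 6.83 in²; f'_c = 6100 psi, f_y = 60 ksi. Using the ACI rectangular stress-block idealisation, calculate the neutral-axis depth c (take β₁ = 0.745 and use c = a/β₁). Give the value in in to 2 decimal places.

T = A_s f_y = 6.83 × 60 = 409.8 kips.
a = T/(0.85 f'_c b) = 409.8/(0.85 × 6.1 × 14.9) = 5.3044 in.
With β₁ = 0.745, c = a/β₁ = 5.3044/0.745 = 7.12 in.

c ≈ 7.12 in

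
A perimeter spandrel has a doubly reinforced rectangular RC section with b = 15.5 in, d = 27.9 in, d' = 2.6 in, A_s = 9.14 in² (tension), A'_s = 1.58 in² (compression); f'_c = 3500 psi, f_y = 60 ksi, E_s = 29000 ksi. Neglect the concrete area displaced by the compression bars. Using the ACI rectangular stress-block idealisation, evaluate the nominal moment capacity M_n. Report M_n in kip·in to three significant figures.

Assume both steels yield.
a = (A_s − A'_s) f_y/(0.85 f'_c b) = (9.14 − 1.58) × 60/(0.85 × 3.5 × 15.5) = 9.837 in.
c = a/β₁ = 9.837/0.85 = 11.573 in; ε'_s = 0.003(c − d')/c = 0.0023 ≥ ε_y = 0.0021, so the compression steel yields.
M_n = (A_s − A'_s) f_y (d − a/2) + A'_s f_y (d − d') = 453.6 × (27.9 − 4.9185) + 94.8 × (27.9 − 2.6) = 10424.4 + 2398.4 = 12822.8 kip·in.

M_n ≈ 12800 kip·in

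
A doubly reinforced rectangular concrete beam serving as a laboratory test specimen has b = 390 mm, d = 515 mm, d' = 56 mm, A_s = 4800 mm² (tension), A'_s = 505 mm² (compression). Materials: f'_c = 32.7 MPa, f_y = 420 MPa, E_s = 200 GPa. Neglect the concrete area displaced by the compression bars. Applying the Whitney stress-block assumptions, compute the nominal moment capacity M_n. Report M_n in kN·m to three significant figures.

M_n ≈ 876 kN·m

Assume both tension and compression steel yield.
Net tension couple steel: A_s − A'_s = 4295 mm².
a = (A_s − A'_s) f_y / (0.85 f'_c b) = 1803900/(0.85 × 32.7 × 390) = 166.41 mm.
c = a/β₁ = 166.41/0.816 = 203.93 mm; ε'_s = 0.003(c − d')/c = 0.0022 ≥ f_y/E_s = 0.0021, so compression steel does yield.
M_n = (A_s − A'_s) f_y (d − a/2) + A'_s f_y (d − d') = [1803900 × (515 − 83.205) + 212100 × (515 − 56)] × 10⁻⁶ = 778.92 + 97.35 = 876.27 kN·m.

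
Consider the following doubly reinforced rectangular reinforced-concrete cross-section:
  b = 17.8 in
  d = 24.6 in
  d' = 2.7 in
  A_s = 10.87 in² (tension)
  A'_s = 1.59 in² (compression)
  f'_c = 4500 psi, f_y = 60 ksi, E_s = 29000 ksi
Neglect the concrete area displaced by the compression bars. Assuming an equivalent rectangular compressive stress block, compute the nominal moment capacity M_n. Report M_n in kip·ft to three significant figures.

M_n ≈ 1130 kip·ft

Assume both steels yield.
a = (A_s − A'_s) f_y/(0.85 f'_c b) = (10.87 − 1.59) × 60/(0.85 × 4.5 × 17.8) = 8.178 in.
c = a/β₁ = 8.178/0.825 = 9.913 in; ε'_s = 0.003(c − d')/c = 0.0022 ≥ ε_y = 0.0021, so the compression steel yields.
M_n = (A_s − A'_s) f_y (d − a/2) + A'_s f_y (d − d') = 556.8 × (24.6 − 4.089) + 95.4 × (24.6 − 2.7) = 11420.5 + 2089.3 = 13509.8 kip·in = 13509.8/12 = 1125.82 kip·ft.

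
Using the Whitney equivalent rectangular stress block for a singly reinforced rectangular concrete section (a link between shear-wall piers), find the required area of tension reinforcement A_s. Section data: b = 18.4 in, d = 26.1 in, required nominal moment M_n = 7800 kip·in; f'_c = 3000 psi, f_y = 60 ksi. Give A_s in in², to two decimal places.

A_s ≈ 5.81 in²

From M_n = 0.85 f'_c a b (d − a/2):
a = d − √(d² − 2M_n/(0.85 f'_c b)) = 26.1 − √(26.1² − 2 × 7800/(0.85 × 3 × 18.4)) = 7.426 in.
A_s = 0.85 f'_c a b / f_y = 0.85 × 3 × 7.426 × 18.4 / 60 = 5.807 in².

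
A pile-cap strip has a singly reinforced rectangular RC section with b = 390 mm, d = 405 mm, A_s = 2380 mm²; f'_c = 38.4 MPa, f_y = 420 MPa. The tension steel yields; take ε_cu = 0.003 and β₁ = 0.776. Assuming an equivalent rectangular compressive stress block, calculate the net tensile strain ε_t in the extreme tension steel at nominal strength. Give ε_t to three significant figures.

a = A_s f_y/(0.85 f'_c b) = 78.53 mm.
β₁ = 0.776, so c = a/β₁ = 78.53/0.776 = 101.20 mm.
From the linear strain diagram with ε_cu = 0.003: ε_t = 0.003 (d − c)/c = 0.003 × (405 − 101.20)/101.20 = 0.00901.
Since ε_t ≥ 0.005, the section is tension-controlled.

ε_t ≈ 0.00901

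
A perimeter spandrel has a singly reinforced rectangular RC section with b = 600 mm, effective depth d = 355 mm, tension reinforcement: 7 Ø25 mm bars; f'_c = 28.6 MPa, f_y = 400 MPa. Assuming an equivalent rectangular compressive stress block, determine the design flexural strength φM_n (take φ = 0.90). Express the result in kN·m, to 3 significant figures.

A_s = 7 × 491 = 3437 mm².
T = A_s f_y = 3437 × 400 = 1374800 N = 1374.8 kN.
From C = T: a = T/(0.85 f'_c b) = 1374800/(0.85 × 28.6 × 600) = 94.25 mm.
M_n = T(d − a/2) = 1374.8 kN × (355 − 47.125) mm = 423.27 kN·m.
φM_n = 0.90 × 423.27 = 380.94 kN·m.

φM_n ≈ 381 kN·m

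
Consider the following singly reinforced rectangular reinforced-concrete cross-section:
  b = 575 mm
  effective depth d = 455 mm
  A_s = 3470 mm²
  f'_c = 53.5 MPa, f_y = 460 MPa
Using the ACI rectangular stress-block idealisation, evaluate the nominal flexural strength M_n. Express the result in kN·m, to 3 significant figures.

M_n ≈ 678 kN·m

T = A_s f_y = 3470 × 460 = 1596200 N = 1596.2 kN.
From C = T: a = T/(0.85 f'_c b) = 1596200/(0.85 × 53.5 × 575) = 61.04 mm.
M_n = T(d − a/2) = 1596.2 kN × (455 − 30.52) mm = 677.55 kN·m.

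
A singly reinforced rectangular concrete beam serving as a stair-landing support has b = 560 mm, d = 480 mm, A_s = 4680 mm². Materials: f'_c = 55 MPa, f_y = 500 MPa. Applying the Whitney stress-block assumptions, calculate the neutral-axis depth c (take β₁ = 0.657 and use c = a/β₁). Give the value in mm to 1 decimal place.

c ≈ 136.0 mm

T = A_s f_y = 4680 × 500 = 2340000 N = 2340 kN.
Setting C = 0.85 f'_c a b equal to T: a = 2340000/(0.85 × 55 × 560) = 89.381 mm.
With β₁ = 0.657, c = a/β₁ = 89.381/0.657 = 136.0 mm.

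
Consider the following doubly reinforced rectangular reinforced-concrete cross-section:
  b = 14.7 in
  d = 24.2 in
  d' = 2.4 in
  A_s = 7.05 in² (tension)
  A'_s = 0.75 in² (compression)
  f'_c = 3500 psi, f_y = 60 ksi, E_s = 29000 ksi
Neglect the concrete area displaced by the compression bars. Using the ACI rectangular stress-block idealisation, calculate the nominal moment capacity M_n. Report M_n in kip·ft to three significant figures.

Assume both steels yield.
a = (A_s − A'_s) f_y/(0.85 f'_c b) = (7.05 − 0.75) × 60/(0.85 × 3.5 × 14.7) = 8.643 in.
c = a/β₁ = 8.643/0.85 = 10.168 in; ε'_s = 0.003(c − d')/c = 0.0023 ≥ ε_y = 0.0021, so the compression steel yields.
M_n = (A_s − A'_s) f_y (d − a/2) + A'_s f_y (d − d') = 378 × (24.2 − 4.3215) + 45 × (24.2 − 2.4) = 7514.1 + 981.0 = 8495.1 kip·in = 8495.1/12 = 707.93 kip·ft.

M_n ≈ 708 kip·ft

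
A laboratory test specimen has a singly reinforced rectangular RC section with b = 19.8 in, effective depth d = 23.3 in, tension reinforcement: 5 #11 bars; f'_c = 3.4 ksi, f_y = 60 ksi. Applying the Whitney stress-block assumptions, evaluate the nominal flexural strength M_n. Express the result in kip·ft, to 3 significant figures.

M_n ≈ 749 kip·ft

A_s = 5 × 1.56 = 7.8 in².
T = A_s f_y = 7.8 × 60 = 468 kips.
a = T/(0.85 f'_c b) = 468/(0.85 × 3.4 × 19.8) = 8.179 in.
M_n = T(d − a/2) = 468 × (23.3 − 4.0895) = 8990.5 kip·in = 8990.5/12 = 749.21 kip·ft.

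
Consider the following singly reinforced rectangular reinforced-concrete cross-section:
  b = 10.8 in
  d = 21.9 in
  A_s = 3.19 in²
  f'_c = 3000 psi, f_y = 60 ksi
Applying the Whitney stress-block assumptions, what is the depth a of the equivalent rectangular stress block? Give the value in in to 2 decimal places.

a ≈ 6.95 in

T = A_s f_y = 3.19 × 60 = 191.4 kips.
a = T/(0.85 f'_c b) = 191.4/(0.85 × 3 × 10.8) = 6.95 in.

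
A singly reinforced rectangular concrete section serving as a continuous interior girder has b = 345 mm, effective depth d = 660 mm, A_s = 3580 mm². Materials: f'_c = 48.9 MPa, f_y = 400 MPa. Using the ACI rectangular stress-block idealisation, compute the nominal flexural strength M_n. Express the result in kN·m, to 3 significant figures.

M_n ≈ 874 kN·m

T = A_s f_y = 3580 × 400 = 1432000 N = 1432 kN.
From C = T: a = T/(0.85 f'_c b) = 1432000/(0.85 × 48.9 × 345) = 99.86 mm.
M_n = T(d − a/2) = 1432 kN × (660 − 49.93) mm = 873.62 kN·m.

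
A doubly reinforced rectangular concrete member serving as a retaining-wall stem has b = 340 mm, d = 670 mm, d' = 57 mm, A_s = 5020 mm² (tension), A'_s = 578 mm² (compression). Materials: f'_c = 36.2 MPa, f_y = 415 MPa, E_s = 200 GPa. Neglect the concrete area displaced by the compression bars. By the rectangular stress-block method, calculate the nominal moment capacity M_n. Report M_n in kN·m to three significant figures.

Assume both tension and compression steel yield.
Net tension couple steel: A_s − A'_s = 4442 mm².
a = (A_s − A'_s) f_y / (0.85 f'_c b) = 1843430/(0.85 × 36.2 × 340) = 176.21 mm.
c = a/β₁ = 176.21/0.791 = 222.77 mm; ε'_s = 0.003(c − d')/c = 0.0022 ≥ f_y/E_s = 0.0021, so compression steel does yield.
M_n = (A_s − A'_s) f_y (d − a/2) + A'_s f_y (d − d') = [1843430 × (670 − 88.105) + 239870 × (670 − 57)] × 10⁻⁶ = 1072.68 + 147.04 = 1219.72 kN·m.

M_n ≈ 1220 kN·m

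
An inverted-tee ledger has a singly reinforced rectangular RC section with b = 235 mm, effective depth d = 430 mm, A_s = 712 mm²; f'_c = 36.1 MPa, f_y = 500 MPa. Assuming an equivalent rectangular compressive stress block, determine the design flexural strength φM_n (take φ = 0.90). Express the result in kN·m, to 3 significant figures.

φM_n ≈ 130 kN·m

T = A_s f_y = 712 × 500 = 356000 N = 356 kN.
From C = T: a = T/(0.85 f'_c b) = 356000/(0.85 × 36.1 × 235) = 49.37 mm.
M_n = T(d − a/2) = 356 kN × (430 − 24.685) mm = 144.29 kN·m.
φM_n = 0.90 × 144.29 = 129.86 kN·m.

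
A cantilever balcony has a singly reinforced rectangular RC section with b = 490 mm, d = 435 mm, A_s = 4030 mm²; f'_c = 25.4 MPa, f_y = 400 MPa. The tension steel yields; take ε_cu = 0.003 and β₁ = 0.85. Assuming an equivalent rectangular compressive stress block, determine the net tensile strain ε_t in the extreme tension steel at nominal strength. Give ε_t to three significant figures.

ε_t ≈ 0.00428

a = A_s f_y/(0.85 f'_c b) = 152.38 mm.
β₁ = 0.85, so c = a/β₁ = 152.38/0.85 = 179.27 mm.
From the linear strain diagram with ε_cu = 0.003: ε_t = 0.003 (d − c)/c = 0.003 × (435 − 179.27)/179.27 = 0.00428.
ε_t is between 0.004 and 0.005 — transition zone.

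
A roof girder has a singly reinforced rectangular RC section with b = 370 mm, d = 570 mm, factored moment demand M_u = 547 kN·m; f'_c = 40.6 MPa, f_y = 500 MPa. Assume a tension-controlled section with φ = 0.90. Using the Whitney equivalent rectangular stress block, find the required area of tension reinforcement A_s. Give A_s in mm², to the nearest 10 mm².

M_n = M_u/φ = 547/0.90 = 607.778 kN·m.
With M_n = 0.85 f'_c a b (d − a/2), solve the quadratic for a:
a = d − √(d² − 2M_n/(0.85 f'_c b)) = 570 − √(570² − 2 × 607.778×10⁶/(0.85 × 40.6 × 370)) = 90.73 mm.
A_s = 0.85 f'_c a b / f_y = 0.85 × 40.6 × 90.73 × 370 / 500 = 2317.0 mm².

A_s ≈ 2320 mm²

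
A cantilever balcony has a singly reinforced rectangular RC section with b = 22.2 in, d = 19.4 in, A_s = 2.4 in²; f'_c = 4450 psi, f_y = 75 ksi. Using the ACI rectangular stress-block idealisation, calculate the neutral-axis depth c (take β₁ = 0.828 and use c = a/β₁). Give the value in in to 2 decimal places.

T = A_s f_y = 2.4 × 75 = 180 kips.
a = T/(0.85 f'_c b) = 180/(0.85 × 4.45 × 22.2) = 2.1436 in.
With β₁ = 0.828, c = a/β₁ = 2.1436/0.828 = 2.59 in.

c ≈ 2.59 in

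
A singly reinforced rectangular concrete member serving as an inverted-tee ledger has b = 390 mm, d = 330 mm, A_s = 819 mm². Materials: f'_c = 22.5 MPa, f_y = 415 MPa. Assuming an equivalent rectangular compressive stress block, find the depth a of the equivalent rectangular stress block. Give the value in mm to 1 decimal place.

T = A_s f_y = 819 × 415 = 339885 N = 339.885 kN.
Setting C = 0.85 f'_c a b equal to T: a = 339885/(0.85 × 22.5 × 390) = 45.6 mm.

a ≈ 45.6 mm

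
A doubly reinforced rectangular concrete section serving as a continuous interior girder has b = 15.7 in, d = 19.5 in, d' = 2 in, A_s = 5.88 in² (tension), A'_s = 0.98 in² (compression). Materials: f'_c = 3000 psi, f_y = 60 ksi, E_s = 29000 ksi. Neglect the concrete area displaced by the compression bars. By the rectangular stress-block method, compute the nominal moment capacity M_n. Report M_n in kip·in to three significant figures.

M_n ≈ 5680 kip·in

Assume both steels yield.
a = (A_s − A'_s) f_y/(0.85 f'_c b) = (5.88 − 0.98) × 60/(0.85 × 3 × 15.7) = 7.344 in.
c = a/β₁ = 7.344/0.85 = 8.640 in; ε'_s = 0.003(c − d')/c = 0.0023 ≥ ε_y = 0.0021, so the compression steel yields.
M_n = (A_s − A'_s) f_y (d − a/2) + A'_s f_y (d − d') = 294 × (19.5 − 3.672) + 58.8 × (19.5 − 2) = 4653.4 + 1029.0 = 5682.4 kip·in.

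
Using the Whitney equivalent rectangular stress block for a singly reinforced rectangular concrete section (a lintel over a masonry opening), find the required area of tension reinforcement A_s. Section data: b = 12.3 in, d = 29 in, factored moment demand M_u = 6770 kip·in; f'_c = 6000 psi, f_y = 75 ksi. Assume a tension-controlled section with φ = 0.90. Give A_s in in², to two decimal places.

A_s ≈ 3.75 in²

M_n = M_u/φ = 6770/0.90 = 7522.22 kip·in.
From M_n = 0.85 f'_c a b (d − a/2):
a = d − √(d² − 2M_n/(0.85 f'_c b)) = 29 − √(29² − 2 × 7522.22/(0.85 × 6 × 12.3)) = 4.481 in.
A_s = 0.85 f'_c a b / f_y = 0.85 × 6 × 4.481 × 12.3 / 75 = 3.748 in².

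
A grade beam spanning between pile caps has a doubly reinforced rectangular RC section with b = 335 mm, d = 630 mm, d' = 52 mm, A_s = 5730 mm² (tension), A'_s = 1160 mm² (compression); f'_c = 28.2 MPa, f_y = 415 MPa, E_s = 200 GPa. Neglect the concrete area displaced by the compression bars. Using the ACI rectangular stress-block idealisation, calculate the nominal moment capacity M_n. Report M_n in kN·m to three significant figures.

Assume both tension and compression steel yield.
Net tension couple steel: A_s − A'_s = 4570 mm².
a = (A_s − A'_s) f_y / (0.85 f'_c b) = 1896550/(0.85 × 28.2 × 335) = 236.18 mm.
c = a/β₁ = 236.18/0.849 = 278.19 mm; ε'_s = 0.003(c − d')/c = 0.0024 ≥ f_y/E_s = 0.0021, so compression steel does yield.
M_n = (A_s − A'_s) f_y (d − a/2) + A'_s f_y (d − d') = [1896550 × (630 − 118.09) + 481400 × (630 − 52)] × 10⁻⁶ = 970.86 + 278.25 = 1249.11 kN·m.

M_n ≈ 1250 kN·m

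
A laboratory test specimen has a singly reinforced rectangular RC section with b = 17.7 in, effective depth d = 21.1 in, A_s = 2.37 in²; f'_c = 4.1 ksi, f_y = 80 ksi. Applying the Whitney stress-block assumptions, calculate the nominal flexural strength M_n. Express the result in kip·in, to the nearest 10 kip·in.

M_n ≈ 3710 kip·in

T = A_s f_y = 2.37 × 80 = 189.6 kips.
a = T/(0.85 f'_c b) = 189.6/(0.85 × 4.1 × 17.7) = 3.074 in.
M_n = T(d − a/2) = 189.6 × (21.1 − 1.537) = 3709.1 kip·in.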